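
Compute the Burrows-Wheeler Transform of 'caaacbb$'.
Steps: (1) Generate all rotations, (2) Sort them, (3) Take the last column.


Rotations (sorted):
  0: $caaacbb -> last char: b
  1: aaacbb$c -> last char: c
  2: aacbb$ca -> last char: a
  3: acbb$caa -> last char: a
  4: b$caaacb -> last char: b
  5: bb$caaac -> last char: c
  6: caaacbb$ -> last char: $
  7: cbb$caaa -> last char: a


BWT = bcaabc$a


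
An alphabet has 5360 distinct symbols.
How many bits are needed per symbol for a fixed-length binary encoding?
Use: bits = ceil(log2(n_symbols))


log2(5360) = 12.388
Bracket: 2^12 = 4096 < 5360 <= 2^13 = 8192
So ceil(log2(5360)) = 13

bits = ceil(log2(5360)) = ceil(12.388) = 13 bits


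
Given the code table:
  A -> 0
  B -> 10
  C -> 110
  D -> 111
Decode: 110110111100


Decoding:
110 -> C
110 -> C
111 -> D
10 -> B
0 -> A


Result: CCDBA


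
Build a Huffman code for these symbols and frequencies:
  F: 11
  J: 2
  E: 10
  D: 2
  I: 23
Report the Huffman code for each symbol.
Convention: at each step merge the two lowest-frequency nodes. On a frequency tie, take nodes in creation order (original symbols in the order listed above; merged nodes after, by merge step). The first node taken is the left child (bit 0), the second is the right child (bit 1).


Huffman tree construction:
Step 1: Merge J(2) + D(2) = 4
Step 2: Merge (J+D)(4) + E(10) = 14
Step 3: Merge F(11) + ((J+D)+E)(14) = 25
Step 4: Merge I(23) + (F+((J+D)+E))(25) = 48
Read each symbol's code off the tree from the root (left child = 0, right child = 1).

Codes:
  F: 10 (length 2)
  J: 1100 (length 4)
  E: 111 (length 3)
  D: 1101 (length 4)
  I: 0 (length 1)
Average code length: 91/48 = 1.8958 bits/symbol


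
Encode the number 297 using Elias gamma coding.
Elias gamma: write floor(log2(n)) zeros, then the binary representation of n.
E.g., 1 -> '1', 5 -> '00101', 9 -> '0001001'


num_bits = floor(log2(297)) + 1 = 9
leading_zeros = num_bits - 1 = 8
binary(297) = 100101001

Elias gamma(297) = '00000000' + '100101001' = 00000000100101001 (17 bits)


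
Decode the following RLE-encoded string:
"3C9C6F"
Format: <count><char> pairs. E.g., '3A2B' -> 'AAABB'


Expanding each <count><char> pair:
  3C -> 'CCC'
  9C -> 'CCCCCCCCC'
  6F -> 'FFFFFF'

Decoded = CCCCCCCCCCCCFFFFFF


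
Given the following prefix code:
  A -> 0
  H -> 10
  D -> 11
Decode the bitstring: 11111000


Decoding step by step:
Bits 11 -> D
Bits 11 -> D
Bits 10 -> H
Bits 0 -> A
Bits 0 -> A


Decoded message: DDHAA


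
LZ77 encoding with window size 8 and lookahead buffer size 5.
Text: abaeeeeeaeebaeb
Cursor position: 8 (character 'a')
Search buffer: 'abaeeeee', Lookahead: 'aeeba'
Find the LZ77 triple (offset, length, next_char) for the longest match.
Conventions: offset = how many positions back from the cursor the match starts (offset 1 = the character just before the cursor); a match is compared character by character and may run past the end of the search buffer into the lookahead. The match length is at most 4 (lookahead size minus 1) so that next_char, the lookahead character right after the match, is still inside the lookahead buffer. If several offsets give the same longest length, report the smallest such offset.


Try each offset into the search buffer:
  offset=1 (pos 7, char 'e'): match length 0
  offset=2 (pos 6, char 'e'): match length 0
  offset=3 (pos 5, char 'e'): match length 0
  offset=4 (pos 4, char 'e'): match length 0
  offset=5 (pos 3, char 'e'): match length 0
  offset=6 (pos 2, char 'a'): match length 3
  offset=7 (pos 1, char 'b'): match length 0
  offset=8 (pos 0, char 'a'): match length 1
Longest match has length 3 at offset 6.
next_char = character at position 8 + 3 = 11 -> 'b'

Best match: offset=6, length=3 (matching 'aee' starting at position 2)
LZ77 triple: (6, 3, 'b')


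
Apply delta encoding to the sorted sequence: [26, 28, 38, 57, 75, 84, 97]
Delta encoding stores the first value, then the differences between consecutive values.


First value: 26
Deltas:
  28 - 26 = 2
  38 - 28 = 10
  57 - 38 = 19
  75 - 57 = 18
  84 - 75 = 9
  97 - 84 = 13


Delta encoded: [26, 2, 10, 19, 18, 9, 13]


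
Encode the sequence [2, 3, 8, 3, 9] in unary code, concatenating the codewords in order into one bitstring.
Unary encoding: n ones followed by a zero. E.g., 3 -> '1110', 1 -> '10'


Encode each number as n ones followed by a terminating 0:
  2 -> 110 (3 bits)
  3 -> 1110 (4 bits)
  8 -> 111111110 (9 bits)
  3 -> 1110 (4 bits)
  9 -> 1111111110 (10 bits)
Total length = 3 + 4 + 9 + 4 + 10 = 30 bits.

Unary([2, 3, 8, 3, 9]) = 110111011111111011101111111110 (30 bits)


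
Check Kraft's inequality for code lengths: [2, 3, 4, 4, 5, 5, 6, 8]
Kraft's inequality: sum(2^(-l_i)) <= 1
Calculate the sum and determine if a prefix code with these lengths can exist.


Sum = 2^(-2) + 2^(-3) + 2^(-4) + 2^(-4) + 2^(-5) + 2^(-5) + 2^(-6) + 2^(-8)
    = 0.25 + 0.125 + 0.0625 + 0.0625 + 0.03125 + 0.03125 + 0.015625 + 0.00390625
    = 149/256 = 0.58203125
Since 0.58203125 <= 1, Kraft's inequality IS satisfied.
A prefix code with these lengths CAN exist.

Kraft sum = 0.58203125. Satisfied.


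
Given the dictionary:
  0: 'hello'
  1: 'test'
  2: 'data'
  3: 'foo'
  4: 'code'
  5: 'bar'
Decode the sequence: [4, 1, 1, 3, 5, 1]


Look up each index in the dictionary:
  4 -> 'code'
  1 -> 'test'
  1 -> 'test'
  3 -> 'foo'
  5 -> 'bar'
  1 -> 'test'

Decoded: "code test test foo bar test"


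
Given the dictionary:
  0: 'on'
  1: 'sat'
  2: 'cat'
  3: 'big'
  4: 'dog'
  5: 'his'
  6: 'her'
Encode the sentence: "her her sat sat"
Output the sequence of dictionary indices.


Look up each word in the dictionary:
  'her' -> 6
  'her' -> 6
  'sat' -> 1
  'sat' -> 1

Encoded: [6, 6, 1, 1]


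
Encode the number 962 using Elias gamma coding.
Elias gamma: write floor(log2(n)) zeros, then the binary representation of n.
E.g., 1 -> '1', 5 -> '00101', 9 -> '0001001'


num_bits = floor(log2(962)) + 1 = 10
leading_zeros = num_bits - 1 = 9
binary(962) = 1111000010

Elias gamma(962) = '000000000' + '1111000010' = 0000000001111000010 (19 bits)


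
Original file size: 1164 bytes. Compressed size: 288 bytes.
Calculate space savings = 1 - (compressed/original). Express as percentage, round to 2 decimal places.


ratio = compressed/original = 288/1164 = 0.247423
savings = 1 - ratio = 1 - 0.247423 = 0.752577
as a percentage: 0.752577 * 100 = 75.26%

Space savings = 1 - 288/1164 = 75.26%


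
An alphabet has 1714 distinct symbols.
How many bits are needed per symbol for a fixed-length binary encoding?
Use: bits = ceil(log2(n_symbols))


log2(1714) = 10.7432
Bracket: 2^10 = 1024 < 1714 <= 2^11 = 2048
So ceil(log2(1714)) = 11

bits = ceil(log2(1714)) = ceil(10.7432) = 11 bits


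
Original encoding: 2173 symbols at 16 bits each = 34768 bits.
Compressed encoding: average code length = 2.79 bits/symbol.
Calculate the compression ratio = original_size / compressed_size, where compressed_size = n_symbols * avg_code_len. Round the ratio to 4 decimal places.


original_size = n_symbols * orig_bits = 2173 * 16 = 34768 bits
compressed_size = n_symbols * avg_code_len = 2173 * 2.79 = 6062.67 bits
ratio = original_size / compressed_size = 34768 / 6062.67 = 5.7348

Compression ratio = 5.7348


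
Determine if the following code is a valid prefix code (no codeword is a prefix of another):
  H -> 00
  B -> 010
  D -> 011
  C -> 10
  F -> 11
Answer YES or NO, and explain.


Checking each pair (does one codeword prefix another?):
  H='00' vs B='010': no prefix
  H='00' vs D='011': no prefix
  H='00' vs C='10': no prefix
  H='00' vs F='11': no prefix
  B='010' vs H='00': no prefix
  B='010' vs D='011': no prefix
  B='010' vs C='10': no prefix
  B='010' vs F='11': no prefix
  D='011' vs H='00': no prefix
  D='011' vs B='010': no prefix
  D='011' vs C='10': no prefix
  D='011' vs F='11': no prefix
  C='10' vs H='00': no prefix
  C='10' vs B='010': no prefix
  C='10' vs D='011': no prefix
  C='10' vs F='11': no prefix
  F='11' vs H='00': no prefix
  F='11' vs B='010': no prefix
  F='11' vs D='011': no prefix
  F='11' vs C='10': no prefix
No violation found over all pairs.

YES -- this is a valid prefix code. No codeword is a prefix of any other codeword.


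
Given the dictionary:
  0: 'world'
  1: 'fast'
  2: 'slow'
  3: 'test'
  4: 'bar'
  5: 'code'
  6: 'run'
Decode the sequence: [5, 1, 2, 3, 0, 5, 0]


Look up each index in the dictionary:
  5 -> 'code'
  1 -> 'fast'
  2 -> 'slow'
  3 -> 'test'
  0 -> 'world'
  5 -> 'code'
  0 -> 'world'

Decoded: "code fast slow test world code world"


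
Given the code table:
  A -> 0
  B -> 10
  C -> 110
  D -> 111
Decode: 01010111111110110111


Decoding:
0 -> A
10 -> B
10 -> B
111 -> D
111 -> D
110 -> C
110 -> C
111 -> D


Result: ABBDDCCD


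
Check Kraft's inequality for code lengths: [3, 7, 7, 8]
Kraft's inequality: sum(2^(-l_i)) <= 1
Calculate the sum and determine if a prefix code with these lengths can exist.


Sum = 2^(-3) + 2^(-7) + 2^(-7) + 2^(-8)
    = 0.125 + 0.0078125 + 0.0078125 + 0.00390625
    = 37/256 = 0.14453125
Since 0.14453125 <= 1, Kraft's inequality IS satisfied.
A prefix code with these lengths CAN exist.

Kraft sum = 0.14453125. Satisfied.


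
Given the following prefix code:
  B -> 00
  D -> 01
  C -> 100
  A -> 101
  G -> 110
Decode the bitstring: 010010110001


Decoding step by step:
Bits 01 -> D
Bits 00 -> B
Bits 101 -> A
Bits 100 -> C
Bits 01 -> D


Decoded message: DBACD


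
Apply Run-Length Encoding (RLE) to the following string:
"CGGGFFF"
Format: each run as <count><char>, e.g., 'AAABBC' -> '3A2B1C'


Scanning runs left to right:
  i=0: run of 'C' x 1 -> '1C'
  i=1: run of 'G' x 3 -> '3G'
  i=4: run of 'F' x 3 -> '3F'

RLE = 1C3G3F


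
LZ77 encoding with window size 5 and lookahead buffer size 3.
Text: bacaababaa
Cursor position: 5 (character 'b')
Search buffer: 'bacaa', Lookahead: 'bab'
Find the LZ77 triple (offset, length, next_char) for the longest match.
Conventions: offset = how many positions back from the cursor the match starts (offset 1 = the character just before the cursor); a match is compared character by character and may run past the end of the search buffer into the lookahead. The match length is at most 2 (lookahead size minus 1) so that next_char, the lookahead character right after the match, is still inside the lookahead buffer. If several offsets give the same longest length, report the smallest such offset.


Try each offset into the search buffer:
  offset=1 (pos 4, char 'a'): match length 0
  offset=2 (pos 3, char 'a'): match length 0
  offset=3 (pos 2, char 'c'): match length 0
  offset=4 (pos 1, char 'a'): match length 0
  offset=5 (pos 0, char 'b'): match length 2
Longest match has length 2 at offset 5.
next_char = character at position 5 + 2 = 7 -> 'b'

Best match: offset=5, length=2 (matching 'ba' starting at position 0)
LZ77 triple: (5, 2, 'b')


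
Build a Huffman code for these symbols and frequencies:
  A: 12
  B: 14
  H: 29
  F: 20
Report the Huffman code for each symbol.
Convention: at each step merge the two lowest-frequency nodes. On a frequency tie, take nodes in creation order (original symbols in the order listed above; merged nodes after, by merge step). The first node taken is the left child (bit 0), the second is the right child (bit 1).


Huffman tree construction:
Step 1: Merge A(12) + B(14) = 26
Step 2: Merge F(20) + (A+B)(26) = 46
Step 3: Merge H(29) + (F+(A+B))(46) = 75
Read each symbol's code off the tree from the root (left child = 0, right child = 1).

Codes:
  A: 110 (length 3)
  B: 111 (length 3)
  H: 0 (length 1)
  F: 10 (length 2)
Average code length: 147/75 = 1.9600 bits/symbol


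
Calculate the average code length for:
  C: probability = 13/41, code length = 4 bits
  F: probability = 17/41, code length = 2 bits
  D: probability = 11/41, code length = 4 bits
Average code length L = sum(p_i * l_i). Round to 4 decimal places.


Weighted contributions p_i * l_i:
  C: (13/41) * 4 = 52/41
  F: (17/41) * 2 = 34/41
  D: (11/41) * 4 = 44/41
Sum = (52 + 34 + 44)/41 = 130/41

L = 130/41 = 3.1707 bits/symbol


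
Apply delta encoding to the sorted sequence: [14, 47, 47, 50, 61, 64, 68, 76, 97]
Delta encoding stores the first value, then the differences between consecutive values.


First value: 14
Deltas:
  47 - 14 = 33
  47 - 47 = 0
  50 - 47 = 3
  61 - 50 = 11
  64 - 61 = 3
  68 - 64 = 4
  76 - 68 = 8
  97 - 76 = 21


Delta encoded: [14, 33, 0, 3, 11, 3, 4, 8, 21]


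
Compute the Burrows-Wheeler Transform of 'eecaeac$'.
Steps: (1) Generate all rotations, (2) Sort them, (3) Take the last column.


Rotations (sorted):
  0: $eecaeac -> last char: c
  1: ac$eecae -> last char: e
  2: aeac$eec -> last char: c
  3: c$eecaea -> last char: a
  4: caeac$ee -> last char: e
  5: eac$eeca -> last char: a
  6: ecaeac$e -> last char: e
  7: eecaeac$ -> last char: $


BWT = cecaeae$


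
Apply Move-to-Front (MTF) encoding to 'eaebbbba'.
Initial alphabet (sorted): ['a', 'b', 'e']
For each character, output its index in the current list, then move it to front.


MTF encoding:
'e': index 2 in ['a', 'b', 'e'] -> ['e', 'a', 'b']
'a': index 1 in ['e', 'a', 'b'] -> ['a', 'e', 'b']
'e': index 1 in ['a', 'e', 'b'] -> ['e', 'a', 'b']
'b': index 2 in ['e', 'a', 'b'] -> ['b', 'e', 'a']
'b': index 0 in ['b', 'e', 'a'] -> ['b', 'e', 'a']
'b': index 0 in ['b', 'e', 'a'] -> ['b', 'e', 'a']
'b': index 0 in ['b', 'e', 'a'] -> ['b', 'e', 'a']
'a': index 2 in ['b', 'e', 'a'] -> ['a', 'b', 'e']


Output: [2, 1, 1, 2, 0, 0, 0, 2]


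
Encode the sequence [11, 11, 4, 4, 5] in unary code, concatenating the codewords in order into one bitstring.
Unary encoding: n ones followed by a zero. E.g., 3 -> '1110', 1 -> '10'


Encode each number as n ones followed by a terminating 0:
  11 -> 111111111110 (12 bits)
  11 -> 111111111110 (12 bits)
  4 -> 11110 (5 bits)
  4 -> 11110 (5 bits)
  5 -> 111110 (6 bits)
Total length = 12 + 12 + 5 + 5 + 6 = 40 bits.

Unary([11, 11, 4, 4, 5]) = 1111111111101111111111101111011110111110 (40 bits)


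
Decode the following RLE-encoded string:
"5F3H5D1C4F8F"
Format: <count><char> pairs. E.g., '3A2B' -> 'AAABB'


Expanding each <count><char> pair:
  5F -> 'FFFFF'
  3H -> 'HHH'
  5D -> 'DDDDD'
  1C -> 'C'
  4F -> 'FFFF'
  8F -> 'FFFFFFFF'

Decoded = FFFFFHHHDDDDDCFFFFFFFFFFFF


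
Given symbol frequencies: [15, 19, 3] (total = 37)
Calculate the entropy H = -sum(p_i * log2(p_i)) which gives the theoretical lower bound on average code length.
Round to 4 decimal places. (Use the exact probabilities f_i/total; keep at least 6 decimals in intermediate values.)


Per-symbol terms -p_i * log2(p_i) with p_i = f_i/37:
  p = 15/37 = 0.405405: log2(p) = -1.302563, -p*log2(p) = 0.528066
  p = 19/37 = 0.513514: log2(p) = -0.961526, -p*log2(p) = 0.493757
  p = 3/37 = 0.081081: log2(p) = -3.624491, -p*log2(p) = 0.293878
H = 0.528066 + 0.493757 + 0.293878 = 1.315701

H = 1.3157 bits/symbol


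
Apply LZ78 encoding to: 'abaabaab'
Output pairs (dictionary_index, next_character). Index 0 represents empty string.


LZ78 encoding steps:
Dictionary: {0: ''}
Step 1: w='' (idx 0), next='a' -> output (0, 'a'), add 'a' as idx 1
Step 2: w='' (idx 0), next='b' -> output (0, 'b'), add 'b' as idx 2
Step 3: w='a' (idx 1), next='a' -> output (1, 'a'), add 'aa' as idx 3
Step 4: w='b' (idx 2), next='a' -> output (2, 'a'), add 'ba' as idx 4
Step 5: w='a' (idx 1), next='b' -> output (1, 'b'), add 'ab' as idx 5


Encoded: [(0, 'a'), (0, 'b'), (1, 'a'), (2, 'a'), (1, 'b')]


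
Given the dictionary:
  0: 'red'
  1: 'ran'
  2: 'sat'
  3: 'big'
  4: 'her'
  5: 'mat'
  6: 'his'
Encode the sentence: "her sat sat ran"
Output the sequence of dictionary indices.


Look up each word in the dictionary:
  'her' -> 4
  'sat' -> 2
  'sat' -> 2
  'ran' -> 1

Encoded: [4, 2, 2, 1]


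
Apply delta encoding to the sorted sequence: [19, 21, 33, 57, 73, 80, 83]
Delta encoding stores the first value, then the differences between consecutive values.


First value: 19
Deltas:
  21 - 19 = 2
  33 - 21 = 12
  57 - 33 = 24
  73 - 57 = 16
  80 - 73 = 7
  83 - 80 = 3


Delta encoded: [19, 2, 12, 24, 16, 7, 3]


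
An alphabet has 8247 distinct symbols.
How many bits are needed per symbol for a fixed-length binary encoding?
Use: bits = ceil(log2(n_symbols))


log2(8247) = 13.0097
Bracket: 2^13 = 8192 < 8247 <= 2^14 = 16384
So ceil(log2(8247)) = 14

bits = ceil(log2(8247)) = ceil(13.0097) = 14 bits


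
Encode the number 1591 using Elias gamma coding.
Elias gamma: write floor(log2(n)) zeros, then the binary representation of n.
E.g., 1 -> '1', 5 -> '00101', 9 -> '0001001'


num_bits = floor(log2(1591)) + 1 = 11
leading_zeros = num_bits - 1 = 10
binary(1591) = 11000110111

Elias gamma(1591) = '0000000000' + '11000110111' = 000000000011000110111 (21 bits)


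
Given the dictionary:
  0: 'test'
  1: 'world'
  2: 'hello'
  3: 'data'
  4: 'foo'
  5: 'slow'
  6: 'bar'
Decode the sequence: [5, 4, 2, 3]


Look up each index in the dictionary:
  5 -> 'slow'
  4 -> 'foo'
  2 -> 'hello'
  3 -> 'data'

Decoded: "slow foo hello data"


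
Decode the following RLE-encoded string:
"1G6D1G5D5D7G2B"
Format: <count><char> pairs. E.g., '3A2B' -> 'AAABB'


Expanding each <count><char> pair:
  1G -> 'G'
  6D -> 'DDDDDD'
  1G -> 'G'
  5D -> 'DDDDD'
  5D -> 'DDDDD'
  7G -> 'GGGGGGG'
  2B -> 'BB'

Decoded = GDDDDDDGDDDDDDDDDDGGGGGGGBB


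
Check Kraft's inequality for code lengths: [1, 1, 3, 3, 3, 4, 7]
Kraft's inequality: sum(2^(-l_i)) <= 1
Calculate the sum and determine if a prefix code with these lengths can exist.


Sum = 2^(-1) + 2^(-1) + 2^(-3) + 2^(-3) + 2^(-3) + 2^(-4) + 2^(-7)
    = 0.5 + 0.5 + 0.125 + 0.125 + 0.125 + 0.0625 + 0.0078125
    = 185/128 = 1.4453125
Since 1.4453125 > 1, Kraft's inequality is NOT satisfied.
A prefix code with these lengths CANNOT exist.

Kraft sum = 1.4453125. Not satisfied.


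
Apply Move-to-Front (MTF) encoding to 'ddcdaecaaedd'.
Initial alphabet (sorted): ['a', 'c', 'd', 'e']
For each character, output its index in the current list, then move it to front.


MTF encoding:
'd': index 2 in ['a', 'c', 'd', 'e'] -> ['d', 'a', 'c', 'e']
'd': index 0 in ['d', 'a', 'c', 'e'] -> ['d', 'a', 'c', 'e']
'c': index 2 in ['d', 'a', 'c', 'e'] -> ['c', 'd', 'a', 'e']
'd': index 1 in ['c', 'd', 'a', 'e'] -> ['d', 'c', 'a', 'e']
'a': index 2 in ['d', 'c', 'a', 'e'] -> ['a', 'd', 'c', 'e']
'e': index 3 in ['a', 'd', 'c', 'e'] -> ['e', 'a', 'd', 'c']
'c': index 3 in ['e', 'a', 'd', 'c'] -> ['c', 'e', 'a', 'd']
'a': index 2 in ['c', 'e', 'a', 'd'] -> ['a', 'c', 'e', 'd']
'a': index 0 in ['a', 'c', 'e', 'd'] -> ['a', 'c', 'e', 'd']
'e': index 2 in ['a', 'c', 'e', 'd'] -> ['e', 'a', 'c', 'd']
'd': index 3 in ['e', 'a', 'c', 'd'] -> ['d', 'e', 'a', 'c']
'd': index 0 in ['d', 'e', 'a', 'c'] -> ['d', 'e', 'a', 'c']


Output: [2, 0, 2, 1, 2, 3, 3, 2, 0, 2, 3, 0]


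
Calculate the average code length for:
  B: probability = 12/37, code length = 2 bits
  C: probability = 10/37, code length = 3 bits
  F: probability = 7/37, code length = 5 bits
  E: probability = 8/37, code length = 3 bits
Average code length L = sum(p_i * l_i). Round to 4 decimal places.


Weighted contributions p_i * l_i:
  B: (12/37) * 2 = 24/37
  C: (10/37) * 3 = 30/37
  F: (7/37) * 5 = 35/37
  E: (8/37) * 3 = 24/37
Sum = (24 + 30 + 35 + 24)/37 = 113/37

L = 113/37 = 3.0541 bits/symbol


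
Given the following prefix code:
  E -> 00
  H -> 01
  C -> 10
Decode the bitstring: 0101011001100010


Decoding step by step:
Bits 01 -> H
Bits 01 -> H
Bits 01 -> H
Bits 10 -> C
Bits 01 -> H
Bits 10 -> C
Bits 00 -> E
Bits 10 -> C


Decoded message: HHHCHCEC


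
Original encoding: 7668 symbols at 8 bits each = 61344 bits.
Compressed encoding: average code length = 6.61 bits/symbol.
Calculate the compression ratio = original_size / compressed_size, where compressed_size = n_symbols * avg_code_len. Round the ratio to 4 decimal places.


original_size = n_symbols * orig_bits = 7668 * 8 = 61344 bits
compressed_size = n_symbols * avg_code_len = 7668 * 6.61 = 50685.48 bits
ratio = original_size / compressed_size = 61344 / 50685.48 = 1.2103

Compression ratio = 1.2103


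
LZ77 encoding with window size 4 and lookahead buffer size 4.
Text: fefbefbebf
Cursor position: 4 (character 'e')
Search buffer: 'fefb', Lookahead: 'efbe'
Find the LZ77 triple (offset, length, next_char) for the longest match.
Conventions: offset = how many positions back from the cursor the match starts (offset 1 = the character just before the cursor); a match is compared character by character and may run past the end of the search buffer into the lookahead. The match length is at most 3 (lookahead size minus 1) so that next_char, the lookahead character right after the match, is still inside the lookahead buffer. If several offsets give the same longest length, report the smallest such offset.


Try each offset into the search buffer:
  offset=1 (pos 3, char 'b'): match length 0
  offset=2 (pos 2, char 'f'): match length 0
  offset=3 (pos 1, char 'e'): match length 3
  offset=4 (pos 0, char 'f'): match length 0
Longest match has length 3 at offset 3.
next_char = character at position 4 + 3 = 7 -> 'e'

Best match: offset=3, length=3 (matching 'efb' starting at position 1)
LZ77 triple: (3, 3, 'e')


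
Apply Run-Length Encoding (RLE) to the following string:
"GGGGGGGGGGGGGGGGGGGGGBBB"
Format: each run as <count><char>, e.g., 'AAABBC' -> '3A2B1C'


Scanning runs left to right:
  i=0: run of 'G' x 21 -> '21G'
  i=21: run of 'B' x 3 -> '3B'

RLE = 21G3B


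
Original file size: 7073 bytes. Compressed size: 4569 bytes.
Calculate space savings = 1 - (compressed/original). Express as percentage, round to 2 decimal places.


ratio = compressed/original = 4569/7073 = 0.645978
savings = 1 - ratio = 1 - 0.645978 = 0.354022
as a percentage: 0.354022 * 100 = 35.4%

Space savings = 1 - 4569/7073 = 35.4%


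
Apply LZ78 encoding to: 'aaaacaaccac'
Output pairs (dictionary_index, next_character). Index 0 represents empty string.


LZ78 encoding steps:
Dictionary: {0: ''}
Step 1: w='' (idx 0), next='a' -> output (0, 'a'), add 'a' as idx 1
Step 2: w='a' (idx 1), next='a' -> output (1, 'a'), add 'aa' as idx 2
Step 3: w='a' (idx 1), next='c' -> output (1, 'c'), add 'ac' as idx 3
Step 4: w='aa' (idx 2), next='c' -> output (2, 'c'), add 'aac' as idx 4
Step 5: w='' (idx 0), next='c' -> output (0, 'c'), add 'c' as idx 5
Step 6: w='ac' (idx 3), end of input -> output (3, '')


Encoded: [(0, 'a'), (1, 'a'), (1, 'c'), (2, 'c'), (0, 'c'), (3, '')]


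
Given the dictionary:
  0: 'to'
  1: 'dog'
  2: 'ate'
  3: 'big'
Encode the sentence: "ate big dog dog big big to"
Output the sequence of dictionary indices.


Look up each word in the dictionary:
  'ate' -> 2
  'big' -> 3
  'dog' -> 1
  'dog' -> 1
  'big' -> 3
  'big' -> 3
  'to' -> 0

Encoded: [2, 3, 1, 1, 3, 3, 0]


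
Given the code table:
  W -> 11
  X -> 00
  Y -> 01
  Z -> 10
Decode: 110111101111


Decoding:
11 -> W
01 -> Y
11 -> W
10 -> Z
11 -> W
11 -> W


Result: WYWZWW


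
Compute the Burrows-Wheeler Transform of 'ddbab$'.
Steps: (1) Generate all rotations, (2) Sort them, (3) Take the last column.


Rotations (sorted):
  0: $ddbab -> last char: b
  1: ab$ddb -> last char: b
  2: b$ddba -> last char: a
  3: bab$dd -> last char: d
  4: dbab$d -> last char: d
  5: ddbab$ -> last char: $


BWT = bbadd$


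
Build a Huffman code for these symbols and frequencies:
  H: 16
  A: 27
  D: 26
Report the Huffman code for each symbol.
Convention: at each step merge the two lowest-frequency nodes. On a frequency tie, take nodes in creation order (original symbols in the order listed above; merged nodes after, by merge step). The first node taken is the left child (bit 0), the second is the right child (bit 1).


Huffman tree construction:
Step 1: Merge H(16) + D(26) = 42
Step 2: Merge A(27) + (H+D)(42) = 69
Read each symbol's code off the tree from the root (left child = 0, right child = 1).

Codes:
  H: 10 (length 2)
  A: 0 (length 1)
  D: 11 (length 2)
Average code length: 111/69 = 1.6087 bits/symbol


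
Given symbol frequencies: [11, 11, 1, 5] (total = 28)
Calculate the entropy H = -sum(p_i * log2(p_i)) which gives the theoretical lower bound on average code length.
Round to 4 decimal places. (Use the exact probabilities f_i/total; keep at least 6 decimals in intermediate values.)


Per-symbol terms -p_i * log2(p_i) with p_i = f_i/28:
  p = 11/28 = 0.392857: log2(p) = -1.347923, -p*log2(p) = 0.529541
  p = 11/28 = 0.392857: log2(p) = -1.347923, -p*log2(p) = 0.529541
  p = 1/28 = 0.035714: log2(p) = -4.807355, -p*log2(p) = 0.171691
  p = 5/28 = 0.178571: log2(p) = -2.485427, -p*log2(p) = 0.443826
H = 0.529541 + 0.529541 + 0.171691 + 0.443826 = 1.674599

H = 1.6746 bits/symbol


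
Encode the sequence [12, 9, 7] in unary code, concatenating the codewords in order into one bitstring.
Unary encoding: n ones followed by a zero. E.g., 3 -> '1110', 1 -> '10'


Encode each number as n ones followed by a terminating 0:
  12 -> 1111111111110 (13 bits)
  9 -> 1111111110 (10 bits)
  7 -> 11111110 (8 bits)
Total length = 13 + 10 + 8 = 31 bits.

Unary([12, 9, 7]) = 1111111111110111111111011111110 (31 bits)


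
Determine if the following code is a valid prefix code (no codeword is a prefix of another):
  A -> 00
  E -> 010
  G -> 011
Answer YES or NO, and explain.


Checking each pair (does one codeword prefix another?):
  A='00' vs E='010': no prefix
  A='00' vs G='011': no prefix
  E='010' vs A='00': no prefix
  E='010' vs G='011': no prefix
  G='011' vs A='00': no prefix
  G='011' vs E='010': no prefix
No violation found over all pairs.

YES -- this is a valid prefix code. No codeword is a prefix of any other codeword.


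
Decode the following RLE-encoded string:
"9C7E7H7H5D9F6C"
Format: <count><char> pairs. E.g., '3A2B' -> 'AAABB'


Expanding each <count><char> pair:
  9C -> 'CCCCCCCCC'
  7E -> 'EEEEEEE'
  7H -> 'HHHHHHH'
  7H -> 'HHHHHHH'
  5D -> 'DDDDD'
  9F -> 'FFFFFFFFF'
  6C -> 'CCCCCC'

Decoded = CCCCCCCCCEEEEEEEHHHHHHHHHHHHHHDDDDDFFFFFFFFFCCCCCC


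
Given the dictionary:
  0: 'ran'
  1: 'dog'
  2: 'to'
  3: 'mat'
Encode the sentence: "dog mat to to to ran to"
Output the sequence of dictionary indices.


Look up each word in the dictionary:
  'dog' -> 1
  'mat' -> 3
  'to' -> 2
  'to' -> 2
  'to' -> 2
  'ran' -> 0
  'to' -> 2

Encoded: [1, 3, 2, 2, 2, 0, 2]


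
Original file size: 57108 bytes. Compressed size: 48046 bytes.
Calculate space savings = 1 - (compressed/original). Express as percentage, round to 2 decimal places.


ratio = compressed/original = 48046/57108 = 0.841318
savings = 1 - ratio = 1 - 0.841318 = 0.158682
as a percentage: 0.158682 * 100 = 15.87%

Space savings = 1 - 48046/57108 = 15.87%


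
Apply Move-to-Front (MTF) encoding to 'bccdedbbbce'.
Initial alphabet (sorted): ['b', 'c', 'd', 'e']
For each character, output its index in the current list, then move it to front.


MTF encoding:
'b': index 0 in ['b', 'c', 'd', 'e'] -> ['b', 'c', 'd', 'e']
'c': index 1 in ['b', 'c', 'd', 'e'] -> ['c', 'b', 'd', 'e']
'c': index 0 in ['c', 'b', 'd', 'e'] -> ['c', 'b', 'd', 'e']
'd': index 2 in ['c', 'b', 'd', 'e'] -> ['d', 'c', 'b', 'e']
'e': index 3 in ['d', 'c', 'b', 'e'] -> ['e', 'd', 'c', 'b']
'd': index 1 in ['e', 'd', 'c', 'b'] -> ['d', 'e', 'c', 'b']
'b': index 3 in ['d', 'e', 'c', 'b'] -> ['b', 'd', 'e', 'c']
'b': index 0 in ['b', 'd', 'e', 'c'] -> ['b', 'd', 'e', 'c']
'b': index 0 in ['b', 'd', 'e', 'c'] -> ['b', 'd', 'e', 'c']
'c': index 3 in ['b', 'd', 'e', 'c'] -> ['c', 'b', 'd', 'e']
'e': index 3 in ['c', 'b', 'd', 'e'] -> ['e', 'c', 'b', 'd']


Output: [0, 1, 0, 2, 3, 1, 3, 0, 0, 3, 3]


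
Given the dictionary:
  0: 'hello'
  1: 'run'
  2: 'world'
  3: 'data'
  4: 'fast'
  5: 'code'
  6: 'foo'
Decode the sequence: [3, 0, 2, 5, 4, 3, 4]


Look up each index in the dictionary:
  3 -> 'data'
  0 -> 'hello'
  2 -> 'world'
  5 -> 'code'
  4 -> 'fast'
  3 -> 'data'
  4 -> 'fast'

Decoded: "data hello world code fast data fast"


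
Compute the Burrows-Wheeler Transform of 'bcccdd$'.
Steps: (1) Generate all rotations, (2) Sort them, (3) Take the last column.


Rotations (sorted):
  0: $bcccdd -> last char: d
  1: bcccdd$ -> last char: $
  2: cccdd$b -> last char: b
  3: ccdd$bc -> last char: c
  4: cdd$bcc -> last char: c
  5: d$bcccd -> last char: d
  6: dd$bccc -> last char: c


BWT = d$bccdc


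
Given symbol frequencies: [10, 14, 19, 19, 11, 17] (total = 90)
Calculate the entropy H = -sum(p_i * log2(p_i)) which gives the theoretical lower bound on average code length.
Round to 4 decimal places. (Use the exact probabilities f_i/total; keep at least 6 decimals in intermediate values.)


Per-symbol terms -p_i * log2(p_i) with p_i = f_i/90:
  p = 10/90 = 0.111111: log2(p) = -3.169925, -p*log2(p) = 0.352214
  p = 14/90 = 0.155556: log2(p) = -2.684498, -p*log2(p) = 0.417589
  p = 19/90 = 0.211111: log2(p) = -2.243926, -p*log2(p) = 0.473718
  p = 19/90 = 0.211111: log2(p) = -2.243926, -p*log2(p) = 0.473718
  p = 11/90 = 0.122222: log2(p) = -3.032421, -p*log2(p) = 0.370629
  p = 17/90 = 0.188889: log2(p) = -2.404390, -p*log2(p) = 0.454163
H = 0.352214 + 0.417589 + 0.473718 + 0.473718 + 0.370629 + 0.454163 = 2.542031

H = 2.542 bits/symbol


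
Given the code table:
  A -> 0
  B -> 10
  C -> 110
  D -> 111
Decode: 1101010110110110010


Decoding:
110 -> C
10 -> B
10 -> B
110 -> C
110 -> C
110 -> C
0 -> A
10 -> B


Result: CBBCCCAB


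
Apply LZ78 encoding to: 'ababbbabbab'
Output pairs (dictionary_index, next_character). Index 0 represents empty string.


LZ78 encoding steps:
Dictionary: {0: ''}
Step 1: w='' (idx 0), next='a' -> output (0, 'a'), add 'a' as idx 1
Step 2: w='' (idx 0), next='b' -> output (0, 'b'), add 'b' as idx 2
Step 3: w='a' (idx 1), next='b' -> output (1, 'b'), add 'ab' as idx 3
Step 4: w='b' (idx 2), next='b' -> output (2, 'b'), add 'bb' as idx 4
Step 5: w='ab' (idx 3), next='b' -> output (3, 'b'), add 'abb' as idx 5
Step 6: w='ab' (idx 3), end of input -> output (3, '')


Encoded: [(0, 'a'), (0, 'b'), (1, 'b'), (2, 'b'), (3, 'b'), (3, '')]


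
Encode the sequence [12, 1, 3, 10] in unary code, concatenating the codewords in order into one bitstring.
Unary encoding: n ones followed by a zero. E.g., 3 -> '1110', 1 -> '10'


Encode each number as n ones followed by a terminating 0:
  12 -> 1111111111110 (13 bits)
  1 -> 10 (2 bits)
  3 -> 1110 (4 bits)
  10 -> 11111111110 (11 bits)
Total length = 13 + 2 + 4 + 11 = 30 bits.

Unary([12, 1, 3, 10]) = 111111111111010111011111111110 (30 bits)


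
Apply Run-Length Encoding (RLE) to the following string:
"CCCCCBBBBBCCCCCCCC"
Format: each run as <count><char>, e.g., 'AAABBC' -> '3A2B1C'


Scanning runs left to right:
  i=0: run of 'C' x 5 -> '5C'
  i=5: run of 'B' x 5 -> '5B'
  i=10: run of 'C' x 8 -> '8C'

RLE = 5C5B8C


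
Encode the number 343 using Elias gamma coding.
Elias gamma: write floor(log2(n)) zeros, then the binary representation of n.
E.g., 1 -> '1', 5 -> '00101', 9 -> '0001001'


num_bits = floor(log2(343)) + 1 = 9
leading_zeros = num_bits - 1 = 8
binary(343) = 101010111

Elias gamma(343) = '00000000' + '101010111' = 00000000101010111 (17 bits)


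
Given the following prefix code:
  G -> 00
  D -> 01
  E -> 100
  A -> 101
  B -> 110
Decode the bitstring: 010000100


Decoding step by step:
Bits 01 -> D
Bits 00 -> G
Bits 00 -> G
Bits 100 -> E


Decoded message: DGGE


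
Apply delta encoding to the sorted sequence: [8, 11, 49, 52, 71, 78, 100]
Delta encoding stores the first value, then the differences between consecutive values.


First value: 8
Deltas:
  11 - 8 = 3
  49 - 11 = 38
  52 - 49 = 3
  71 - 52 = 19
  78 - 71 = 7
  100 - 78 = 22


Delta encoded: [8, 3, 38, 3, 19, 7, 22]


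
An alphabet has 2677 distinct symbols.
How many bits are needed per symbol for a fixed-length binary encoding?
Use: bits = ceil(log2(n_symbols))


log2(2677) = 11.3864
Bracket: 2^11 = 2048 < 2677 <= 2^12 = 4096
So ceil(log2(2677)) = 12

bits = ceil(log2(2677)) = ceil(11.3864) = 12 bits


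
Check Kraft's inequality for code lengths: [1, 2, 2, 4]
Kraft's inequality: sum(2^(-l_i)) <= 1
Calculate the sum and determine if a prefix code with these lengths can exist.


Sum = 2^(-1) + 2^(-2) + 2^(-2) + 2^(-4)
    = 0.5 + 0.25 + 0.25 + 0.0625
    = 17/16 = 1.0625
Since 1.0625 > 1, Kraft's inequality is NOT satisfied.
A prefix code with these lengths CANNOT exist.

Kraft sum = 1.0625. Not satisfied.


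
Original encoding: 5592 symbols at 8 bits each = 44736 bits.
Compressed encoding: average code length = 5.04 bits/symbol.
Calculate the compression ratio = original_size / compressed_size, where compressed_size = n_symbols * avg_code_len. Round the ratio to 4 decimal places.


original_size = n_symbols * orig_bits = 5592 * 8 = 44736 bits
compressed_size = n_symbols * avg_code_len = 5592 * 5.04 = 28183.68 bits
ratio = original_size / compressed_size = 44736 / 28183.68 = 1.5873

Compression ratio = 1.5873


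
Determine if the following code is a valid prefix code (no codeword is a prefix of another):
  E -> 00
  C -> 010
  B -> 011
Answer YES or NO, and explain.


Checking each pair (does one codeword prefix another?):
  E='00' vs C='010': no prefix
  E='00' vs B='011': no prefix
  C='010' vs E='00': no prefix
  C='010' vs B='011': no prefix
  B='011' vs E='00': no prefix
  B='011' vs C='010': no prefix
No violation found over all pairs.

YES -- this is a valid prefix code. No codeword is a prefix of any other codeword.


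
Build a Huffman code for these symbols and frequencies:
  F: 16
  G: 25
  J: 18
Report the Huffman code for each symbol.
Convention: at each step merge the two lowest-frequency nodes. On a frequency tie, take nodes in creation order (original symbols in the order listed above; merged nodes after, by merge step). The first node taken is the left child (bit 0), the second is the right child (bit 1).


Huffman tree construction:
Step 1: Merge F(16) + J(18) = 34
Step 2: Merge G(25) + (F+J)(34) = 59
Read each symbol's code off the tree from the root (left child = 0, right child = 1).

Codes:
  F: 10 (length 2)
  G: 0 (length 1)
  J: 11 (length 2)
Average code length: 93/59 = 1.5763 bits/symbol


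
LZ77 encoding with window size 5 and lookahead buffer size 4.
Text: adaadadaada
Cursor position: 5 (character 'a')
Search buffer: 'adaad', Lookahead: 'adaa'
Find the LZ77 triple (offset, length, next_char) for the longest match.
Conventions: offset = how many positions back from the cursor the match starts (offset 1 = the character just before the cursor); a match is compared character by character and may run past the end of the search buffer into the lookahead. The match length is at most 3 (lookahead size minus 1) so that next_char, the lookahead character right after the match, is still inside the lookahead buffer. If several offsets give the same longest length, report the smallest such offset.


Try each offset into the search buffer:
  offset=1 (pos 4, char 'd'): match length 0
  offset=2 (pos 3, char 'a'): match length 3
  offset=3 (pos 2, char 'a'): match length 1
  offset=4 (pos 1, char 'd'): match length 0
  offset=5 (pos 0, char 'a'): match length 3
Longest match has length 3, found at offsets 2, 5; take the smallest, offset 2.
next_char = character at position 5 + 3 = 8 -> 'a'

Best match: offset=2, length=3 (matching 'ada' starting at position 3)
LZ77 triple: (2, 3, 'a')


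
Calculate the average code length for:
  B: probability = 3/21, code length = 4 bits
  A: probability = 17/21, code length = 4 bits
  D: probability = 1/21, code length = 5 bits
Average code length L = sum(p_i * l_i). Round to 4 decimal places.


Weighted contributions p_i * l_i:
  B: (3/21) * 4 = 12/21
  A: (17/21) * 4 = 68/21
  D: (1/21) * 5 = 5/21
Sum = (12 + 68 + 5)/21 = 85/21

L = 85/21 = 4.0476 bits/symbol


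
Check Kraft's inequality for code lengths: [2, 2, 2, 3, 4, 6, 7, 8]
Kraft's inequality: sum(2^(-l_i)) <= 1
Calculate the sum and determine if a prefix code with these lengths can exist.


Sum = 2^(-2) + 2^(-2) + 2^(-2) + 2^(-3) + 2^(-4) + 2^(-6) + 2^(-7) + 2^(-8)
    = 0.25 + 0.25 + 0.25 + 0.125 + 0.0625 + 0.015625 + 0.0078125 + 0.00390625
    = 247/256 = 0.96484375
Since 0.96484375 <= 1, Kraft's inequality IS satisfied.
A prefix code with these lengths CAN exist.

Kraft sum = 0.96484375. Satisfied.


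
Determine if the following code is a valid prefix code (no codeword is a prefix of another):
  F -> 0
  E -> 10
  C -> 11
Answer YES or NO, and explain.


Checking each pair (does one codeword prefix another?):
  F='0' vs E='10': no prefix
  F='0' vs C='11': no prefix
  E='10' vs F='0': no prefix
  E='10' vs C='11': no prefix
  C='11' vs F='0': no prefix
  C='11' vs E='10': no prefix
No violation found over all pairs.

YES -- this is a valid prefix code. No codeword is a prefix of any other codeword.


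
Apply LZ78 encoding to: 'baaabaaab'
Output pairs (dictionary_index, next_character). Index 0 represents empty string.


LZ78 encoding steps:
Dictionary: {0: ''}
Step 1: w='' (idx 0), next='b' -> output (0, 'b'), add 'b' as idx 1
Step 2: w='' (idx 0), next='a' -> output (0, 'a'), add 'a' as idx 2
Step 3: w='a' (idx 2), next='a' -> output (2, 'a'), add 'aa' as idx 3
Step 4: w='b' (idx 1), next='a' -> output (1, 'a'), add 'ba' as idx 4
Step 5: w='aa' (idx 3), next='b' -> output (3, 'b'), add 'aab' as idx 5


Encoded: [(0, 'b'), (0, 'a'), (2, 'a'), (1, 'a'), (3, 'b')]


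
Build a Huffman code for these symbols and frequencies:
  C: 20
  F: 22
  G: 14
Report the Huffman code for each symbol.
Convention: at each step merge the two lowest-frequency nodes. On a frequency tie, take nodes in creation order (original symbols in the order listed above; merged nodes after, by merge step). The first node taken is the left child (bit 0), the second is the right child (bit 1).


Huffman tree construction:
Step 1: Merge G(14) + C(20) = 34
Step 2: Merge F(22) + (G+C)(34) = 56
Read each symbol's code off the tree from the root (left child = 0, right child = 1).

Codes:
  C: 11 (length 2)
  F: 0 (length 1)
  G: 10 (length 2)
Average code length: 90/56 = 1.6071 bits/symbol


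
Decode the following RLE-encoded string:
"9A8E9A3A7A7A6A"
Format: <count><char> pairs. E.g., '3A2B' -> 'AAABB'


Expanding each <count><char> pair:
  9A -> 'AAAAAAAAA'
  8E -> 'EEEEEEEE'
  9A -> 'AAAAAAAAA'
  3A -> 'AAA'
  7A -> 'AAAAAAA'
  7A -> 'AAAAAAA'
  6A -> 'AAAAAA'

Decoded = AAAAAAAAAEEEEEEEEAAAAAAAAAAAAAAAAAAAAAAAAAAAAAAAA


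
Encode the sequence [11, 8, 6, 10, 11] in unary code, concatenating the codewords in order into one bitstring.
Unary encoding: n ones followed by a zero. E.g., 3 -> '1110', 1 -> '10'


Encode each number as n ones followed by a terminating 0:
  11 -> 111111111110 (12 bits)
  8 -> 111111110 (9 bits)
  6 -> 1111110 (7 bits)
  10 -> 11111111110 (11 bits)
  11 -> 111111111110 (12 bits)
Total length = 12 + 9 + 7 + 11 + 12 = 51 bits.

Unary([11, 8, 6, 10, 11]) = 111111111110111111110111111011111111110111111111110 (51 bits)


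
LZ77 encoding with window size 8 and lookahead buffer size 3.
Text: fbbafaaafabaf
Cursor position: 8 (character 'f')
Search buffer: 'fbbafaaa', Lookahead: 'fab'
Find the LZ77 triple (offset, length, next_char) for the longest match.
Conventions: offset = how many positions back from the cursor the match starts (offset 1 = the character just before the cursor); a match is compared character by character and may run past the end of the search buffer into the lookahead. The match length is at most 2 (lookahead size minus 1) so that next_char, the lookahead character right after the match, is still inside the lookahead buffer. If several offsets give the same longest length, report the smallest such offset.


Try each offset into the search buffer:
  offset=1 (pos 7, char 'a'): match length 0
  offset=2 (pos 6, char 'a'): match length 0
  offset=3 (pos 5, char 'a'): match length 0
  offset=4 (pos 4, char 'f'): match length 2
  offset=5 (pos 3, char 'a'): match length 0
  offset=6 (pos 2, char 'b'): match length 0
  offset=7 (pos 1, char 'b'): match length 0
  offset=8 (pos 0, char 'f'): match length 1
Longest match has length 2 at offset 4.
next_char = character at position 8 + 2 = 10 -> 'b'

Best match: offset=4, length=2 (matching 'fa' starting at position 4)
LZ77 triple: (4, 2, 'b')
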